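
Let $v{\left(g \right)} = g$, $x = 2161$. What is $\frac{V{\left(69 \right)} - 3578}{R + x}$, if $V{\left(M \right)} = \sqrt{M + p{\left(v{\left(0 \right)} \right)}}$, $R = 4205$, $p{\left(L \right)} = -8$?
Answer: $- \frac{1789}{3183} + \frac{\sqrt{61}}{6366} \approx -0.56082$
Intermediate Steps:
$V{\left(M \right)} = \sqrt{-8 + M}$ ($V{\left(M \right)} = \sqrt{M - 8} = \sqrt{-8 + M}$)
$\frac{V{\left(69 \right)} - 3578}{R + x} = \frac{\sqrt{-8 + 69} - 3578}{4205 + 2161} = \frac{\sqrt{61} - 3578}{6366} = \left(-3578 + \sqrt{61}\right) \frac{1}{6366} = - \frac{1789}{3183} + \frac{\sqrt{61}}{6366}$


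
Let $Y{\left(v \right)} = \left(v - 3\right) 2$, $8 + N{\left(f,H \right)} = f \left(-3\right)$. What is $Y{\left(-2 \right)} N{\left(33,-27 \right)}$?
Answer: $1070$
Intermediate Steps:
$N{\left(f,H \right)} = -8 - 3 f$ ($N{\left(f,H \right)} = -8 + f \left(-3\right) = -8 - 3 f$)
$Y{\left(v \right)} = -6 + 2 v$ ($Y{\left(v \right)} = \left(-3 + v\right) 2 = -6 + 2 v$)
$Y{\left(-2 \right)} N{\left(33,-27 \right)} = \left(-6 + 2 \left(-2\right)\right) \left(-8 - 99\right) = \left(-6 - 4\right) \left(-8 - 99\right) = \left(-10\right) \left(-107\right) = 1070$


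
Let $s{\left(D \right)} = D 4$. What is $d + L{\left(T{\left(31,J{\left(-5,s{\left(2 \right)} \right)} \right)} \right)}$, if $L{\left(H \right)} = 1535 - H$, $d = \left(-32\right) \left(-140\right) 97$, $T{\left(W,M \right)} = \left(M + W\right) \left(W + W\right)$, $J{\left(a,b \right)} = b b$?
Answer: $430205$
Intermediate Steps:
$s{\left(D \right)} = 4 D$
$J{\left(a,b \right)} = b^{2}$
$T{\left(W,M \right)} = 2 W \left(M + W\right)$ ($T{\left(W,M \right)} = \left(M + W\right) 2 W = 2 W \left(M + W\right)$)
$d = 434560$ ($d = 4480 \cdot 97 = 434560$)
$d + L{\left(T{\left(31,J{\left(-5,s{\left(2 \right)} \right)} \right)} \right)} = 434560 + \left(1535 - 2 \cdot 31 \left(\left(4 \cdot 2\right)^{2} + 31\right)\right) = 434560 + \left(1535 - 2 \cdot 31 \left(8^{2} + 31\right)\right) = 434560 + \left(1535 - 2 \cdot 31 \left(64 + 31\right)\right) = 434560 + \left(1535 - 2 \cdot 31 \cdot 95\right) = 434560 + \left(1535 - 5890\right) = 434560 - 4355 = 430205$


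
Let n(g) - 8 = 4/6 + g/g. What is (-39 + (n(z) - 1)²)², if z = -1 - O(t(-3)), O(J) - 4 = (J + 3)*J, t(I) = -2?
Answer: 105625/81 ≈ 1304.0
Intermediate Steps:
O(J) = 4 + J*(3 + J) (O(J) = 4 + (J + 3)*J = 4 + (3 + J)*J = 4 + J*(3 + J))
z = -3 (z = -1 - (4 + (-2)² + 3*(-2)) = -1 - (4 + 4 - 6) = -1 - 1*2 = -1 - 2 = -3)
n(g) = 29/3 (n(g) = 8 + (4/6 + g/g) = 8 + (4*(⅙) + 1) = 8 + (⅔ + 1) = 8 + 5/3 = 29/3)
(-39 + (n(z) - 1)²)² = (-39 + (29/3 - 1)²)² = (-39 + (26/3)²)² = (-39 + 676/9)² = (325/9)² = 105625/81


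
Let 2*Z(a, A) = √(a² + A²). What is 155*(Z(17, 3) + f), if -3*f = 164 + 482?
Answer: -100130/3 + 155*√298/2 ≈ -32039.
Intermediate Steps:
Z(a, A) = √(A² + a²)/2 (Z(a, A) = √(a² + A²)/2 = √(A² + a²)/2)
f = -646/3 (f = -(164 + 482)/3 = -⅓*646 = -646/3 ≈ -215.33)
155*(Z(17, 3) + f) = 155*(√(3² + 17²)/2 - 646/3) = 155*(√(9 + 289)/2 - 646/3) = 155*(√298/2 - 646/3) = 155*(-646/3 + √298/2) = -100130/3 + 155*√298/2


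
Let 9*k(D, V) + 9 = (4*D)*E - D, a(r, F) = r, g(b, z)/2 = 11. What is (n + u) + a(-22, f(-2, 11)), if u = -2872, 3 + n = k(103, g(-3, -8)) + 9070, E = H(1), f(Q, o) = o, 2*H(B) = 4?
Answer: 56269/9 ≈ 6252.1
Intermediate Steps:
H(B) = 2 (H(B) = (1/2)*4 = 2)
E = 2
g(b, z) = 22 (g(b, z) = 2*11 = 22)
k(D, V) = -1 + 7*D/9 (k(D, V) = -1 + ((4*D)*2 - D)/9 = -1 + (8*D - D)/9 = -1 + (7*D)/9 = -1 + 7*D/9)
n = 82315/9 (n = -3 + ((-1 + (7/9)*103) + 9070) = -3 + ((-1 + 721/9) + 9070) = -3 + (712/9 + 9070) = -3 + 82342/9 = 82315/9 ≈ 9146.1)
(n + u) + a(-22, f(-2, 11)) = (82315/9 - 2872) - 22 = 56467/9 - 22 = 56269/9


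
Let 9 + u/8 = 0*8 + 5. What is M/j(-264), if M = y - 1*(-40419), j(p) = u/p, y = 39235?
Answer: 1314291/2 ≈ 6.5715e+5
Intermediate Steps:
u = -32 (u = -72 + 8*(0*8 + 5) = -72 + 8*(0 + 5) = -72 + 8*5 = -72 + 40 = -32)
j(p) = -32/p
M = 79654 (M = 39235 - 1*(-40419) = 39235 + 40419 = 79654)
M/j(-264) = 79654/((-32/(-264))) = 79654/((-32*(-1/264))) = 79654/(4/33) = 79654*(33/4) = 1314291/2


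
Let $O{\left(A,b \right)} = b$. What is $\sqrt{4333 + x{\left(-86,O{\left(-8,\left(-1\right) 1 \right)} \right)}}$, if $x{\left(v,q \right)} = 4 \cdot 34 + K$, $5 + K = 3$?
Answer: $\sqrt{4467} \approx 66.836$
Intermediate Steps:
$K = -2$ ($K = -5 + 3 = -2$)
$x{\left(v,q \right)} = 134$ ($x{\left(v,q \right)} = 4 \cdot 34 - 2 = 136 - 2 = 134$)
$\sqrt{4333 + x{\left(-86,O{\left(-8,\left(-1\right) 1 \right)} \right)}} = \sqrt{4333 + 134} = \sqrt{4467}$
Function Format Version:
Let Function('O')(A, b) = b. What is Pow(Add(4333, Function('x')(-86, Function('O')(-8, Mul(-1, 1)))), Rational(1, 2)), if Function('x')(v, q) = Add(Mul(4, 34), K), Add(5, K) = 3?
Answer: Pow(4467, Rational(1, 2)) ≈ 66.836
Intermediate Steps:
K = -2 (K = Add(-5, 3) = -2)
Function('x')(v, q) = 134 (Function('x')(v, q) = Add(Mul(4, 34), -2) = Add(136, -2) = 134)
Pow(Add(4333, Function('x')(-86, Function('O')(-8, Mul(-1, 1)))), Rational(1, 2)) = Pow(Add(4333, 134), Rational(1, 2)) = Pow(4467, Rational(1, 2))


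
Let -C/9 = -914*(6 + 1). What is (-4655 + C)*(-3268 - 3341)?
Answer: -349794543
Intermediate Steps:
C = 57582 (C = -(-8226)*(6 + 1) = -(-8226)*7 = -9*(-6398) = 57582)
(-4655 + C)*(-3268 - 3341) = (-4655 + 57582)*(-3268 - 3341) = 52927*(-6609) = -349794543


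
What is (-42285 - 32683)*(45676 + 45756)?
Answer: -6854474176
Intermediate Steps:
(-42285 - 32683)*(45676 + 45756) = -74968*91432 = -6854474176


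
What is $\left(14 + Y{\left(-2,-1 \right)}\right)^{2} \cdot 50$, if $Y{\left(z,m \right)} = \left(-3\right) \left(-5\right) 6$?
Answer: $540800$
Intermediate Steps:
$Y{\left(z,m \right)} = 90$ ($Y{\left(z,m \right)} = 15 \cdot 6 = 90$)
$\left(14 + Y{\left(-2,-1 \right)}\right)^{2} \cdot 50 = \left(14 + 90\right)^{2} \cdot 50 = 104^{2} \cdot 50 = 10816 \cdot 50 = 540800$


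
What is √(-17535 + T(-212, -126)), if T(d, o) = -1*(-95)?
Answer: 4*I*√1090 ≈ 132.06*I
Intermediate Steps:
T(d, o) = 95
√(-17535 + T(-212, -126)) = √(-17535 + 95) = √(-17440) = 4*I*√1090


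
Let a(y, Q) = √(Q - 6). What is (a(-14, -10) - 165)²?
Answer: 27209 - 1320*I ≈ 27209.0 - 1320.0*I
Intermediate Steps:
a(y, Q) = √(-6 + Q)
(a(-14, -10) - 165)² = (√(-6 - 10) - 165)² = (√(-16) - 165)² = (4*I - 165)² = (-165 + 4*I)²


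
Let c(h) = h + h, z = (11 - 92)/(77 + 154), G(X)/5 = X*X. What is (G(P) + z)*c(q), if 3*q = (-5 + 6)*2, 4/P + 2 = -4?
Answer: 5188/2079 ≈ 2.4954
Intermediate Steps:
P = -⅔ (P = 4/(-2 - 4) = 4/(-6) = 4*(-⅙) = -⅔ ≈ -0.66667)
q = ⅔ (q = ((-5 + 6)*2)/3 = (1*2)/3 = (⅓)*2 = ⅔ ≈ 0.66667)
G(X) = 5*X² (G(X) = 5*(X*X) = 5*X²)
z = -27/77 (z = -81/231 = -81*1/231 = -27/77 ≈ -0.35065)
c(h) = 2*h
(G(P) + z)*c(q) = (5*(-⅔)² - 27/77)*(2*(⅔)) = (5*(4/9) - 27/77)*(4/3) = (20/9 - 27/77)*(4/3) = (1297/693)*(4/3) = 5188/2079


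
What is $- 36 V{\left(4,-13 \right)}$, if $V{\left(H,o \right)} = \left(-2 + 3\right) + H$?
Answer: $-180$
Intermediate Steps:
$V{\left(H,o \right)} = 1 + H$
$- 36 V{\left(4,-13 \right)} = - 36 \left(1 + 4\right) = \left(-36\right) 5 = -180$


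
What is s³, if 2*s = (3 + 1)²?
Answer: 512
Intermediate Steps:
s = 8 (s = (3 + 1)²/2 = (½)*4² = (½)*16 = 8)
s³ = 8³ = 512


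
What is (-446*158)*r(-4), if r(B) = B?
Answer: 281872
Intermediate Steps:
(-446*158)*r(-4) = -446*158*(-4) = -70468*(-4) = 281872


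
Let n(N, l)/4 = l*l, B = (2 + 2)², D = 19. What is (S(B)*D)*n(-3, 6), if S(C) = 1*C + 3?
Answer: 51984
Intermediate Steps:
B = 16 (B = 4² = 16)
S(C) = 3 + C (S(C) = C + 3 = 3 + C)
n(N, l) = 4*l² (n(N, l) = 4*(l*l) = 4*l²)
(S(B)*D)*n(-3, 6) = ((3 + 16)*19)*(4*6²) = (19*19)*(4*36) = 361*144 = 51984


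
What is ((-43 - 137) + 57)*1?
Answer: -123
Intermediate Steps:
((-43 - 137) + 57)*1 = (-180 + 57)*1 = -123*1 = -123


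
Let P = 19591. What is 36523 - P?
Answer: 16932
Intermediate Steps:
36523 - P = 36523 - 1*19591 = 36523 - 19591 = 16932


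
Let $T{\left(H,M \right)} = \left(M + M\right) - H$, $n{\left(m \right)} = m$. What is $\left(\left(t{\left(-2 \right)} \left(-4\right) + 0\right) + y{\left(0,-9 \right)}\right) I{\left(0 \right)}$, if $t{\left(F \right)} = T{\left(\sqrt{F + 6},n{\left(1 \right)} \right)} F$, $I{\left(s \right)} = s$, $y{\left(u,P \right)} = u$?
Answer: $0$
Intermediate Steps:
$T{\left(H,M \right)} = - H + 2 M$ ($T{\left(H,M \right)} = 2 M - H = - H + 2 M$)
$t{\left(F \right)} = F \left(2 - \sqrt{6 + F}\right)$ ($t{\left(F \right)} = \left(- \sqrt{F + 6} + 2 \cdot 1\right) F = \left(- \sqrt{6 + F} + 2\right) F = \left(2 - \sqrt{6 + F}\right) F = F \left(2 - \sqrt{6 + F}\right)$)
$\left(\left(t{\left(-2 \right)} \left(-4\right) + 0\right) + y{\left(0,-9 \right)}\right) I{\left(0 \right)} = \left(\left(- 2 \left(2 - \sqrt{6 - 2}\right) \left(-4\right) + 0\right) + 0\right) 0 = \left(\left(- 2 \left(2 - \sqrt{4}\right) \left(-4\right) + 0\right) + 0\right) 0 = \left(\left(- 2 \left(2 - 2\right) \left(-4\right) + 0\right) + 0\right) 0 = \left(\left(\left(-2\right) 0 \left(-4\right) + 0\right) + 0\right) 0 = \left(\left(0 \left(-4\right) + 0\right) + 0\right) 0 = \left(\left(0 + 0\right) + 0\right) 0 = \left(0 + 0\right) 0 = 0 \cdot 0 = 0$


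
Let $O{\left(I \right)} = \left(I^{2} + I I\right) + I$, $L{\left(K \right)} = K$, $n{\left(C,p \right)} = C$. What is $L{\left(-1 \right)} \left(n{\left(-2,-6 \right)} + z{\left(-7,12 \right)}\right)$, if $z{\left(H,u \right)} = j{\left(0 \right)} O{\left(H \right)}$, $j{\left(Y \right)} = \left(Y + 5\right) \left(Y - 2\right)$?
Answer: $912$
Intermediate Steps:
$j{\left(Y \right)} = \left(-2 + Y\right) \left(5 + Y\right)$ ($j{\left(Y \right)} = \left(5 + Y\right) \left(-2 + Y\right) = \left(-2 + Y\right) \left(5 + Y\right)$)
$O{\left(I \right)} = I + 2 I^{2}$ ($O{\left(I \right)} = \left(I^{2} + I^{2}\right) + I = 2 I^{2} + I = I + 2 I^{2}$)
$z{\left(H,u \right)} = - 10 H \left(1 + 2 H\right)$ ($z{\left(H,u \right)} = \left(-10 + 0^{2} + 3 \cdot 0\right) H \left(1 + 2 H\right) = \left(-10 + 0 + 0\right) H \left(1 + 2 H\right) = - 10 H \left(1 + 2 H\right)$)
$L{\left(-1 \right)} \left(n{\left(-2,-6 \right)} + z{\left(-7,12 \right)}\right) = - (-2 - - 70 \left(1 + 2 \left(-7\right)\right)) = - (-2 - - 70 \left(1 - 14\right)) = - (-2 - \left(-70\right) \left(-13\right)) = - (-2 - 910) = \left(-1\right) \left(-912\right) = 912$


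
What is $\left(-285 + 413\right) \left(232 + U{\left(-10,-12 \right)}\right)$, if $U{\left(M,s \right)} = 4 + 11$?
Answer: $31616$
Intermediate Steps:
$U{\left(M,s \right)} = 15$
$\left(-285 + 413\right) \left(232 + U{\left(-10,-12 \right)}\right) = \left(-285 + 413\right) \left(232 + 15\right) = 128 \cdot 247 = 31616$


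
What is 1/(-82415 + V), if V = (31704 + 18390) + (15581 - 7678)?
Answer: -1/24418 ≈ -4.0953e-5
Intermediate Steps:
V = 57997 (V = 50094 + 7903 = 57997)
1/(-82415 + V) = 1/(-82415 + 57997) = 1/(-24418) = -1/24418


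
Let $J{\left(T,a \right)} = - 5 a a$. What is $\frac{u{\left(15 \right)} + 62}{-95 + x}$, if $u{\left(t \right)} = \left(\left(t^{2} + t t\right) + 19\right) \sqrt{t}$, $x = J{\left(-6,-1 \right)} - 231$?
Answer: $- \frac{62}{331} - \frac{469 \sqrt{15}}{331} \approx -5.675$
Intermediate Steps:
$J{\left(T,a \right)} = - 5 a^{2}$
$x = -236$ ($x = - 5 \left(-1\right)^{2} - 231 = \left(-5\right) 1 - 231 = -5 - 231 = -236$)
$u{\left(t \right)} = \sqrt{t} \left(19 + 2 t^{2}\right)$ ($u{\left(t \right)} = \left(\left(t^{2} + t^{2}\right) + 19\right) \sqrt{t} = \left(2 t^{2} + 19\right) \sqrt{t} = \left(19 + 2 t^{2}\right) \sqrt{t} = \sqrt{t} \left(19 + 2 t^{2}\right)$)
$\frac{u{\left(15 \right)} + 62}{-95 + x} = \frac{\sqrt{15} \left(19 + 2 \cdot 15^{2}\right) + 62}{-95 - 236} = \frac{\sqrt{15} \left(19 + 2 \cdot 225\right) + 62}{-331} = \left(\sqrt{15} \left(19 + 450\right) + 62\right) \left(- \frac{1}{331}\right) = \left(\sqrt{15} \cdot 469 + 62\right) \left(- \frac{1}{331}\right) = \left(469 \sqrt{15} + 62\right) \left(- \frac{1}{331}\right) = \left(62 + 469 \sqrt{15}\right) \left(- \frac{1}{331}\right) = - \frac{62}{331} - \frac{469 \sqrt{15}}{331}$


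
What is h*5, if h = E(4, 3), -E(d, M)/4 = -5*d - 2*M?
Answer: 520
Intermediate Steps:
E(d, M) = 8*M + 20*d (E(d, M) = -4*(-5*d - 2*M) = 8*M + 20*d)
h = 104 (h = 8*3 + 20*4 = 24 + 80 = 104)
h*5 = 104*5 = 520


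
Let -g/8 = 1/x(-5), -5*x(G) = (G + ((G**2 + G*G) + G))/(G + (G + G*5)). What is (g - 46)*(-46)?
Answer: 3726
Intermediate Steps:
x(G) = -(2*G + 2*G**2)/(35*G) (x(G) = -(G + ((G**2 + G*G) + G))/(5*(G + (G + G*5))) = -(G + ((G**2 + G**2) + G))/(5*(G + (G + 5*G))) = -(G + (2*G**2 + G))/(5*(G + 6*G)) = -(G + (G + 2*G**2))/(5*(7*G)) = -(2*G + 2*G**2)*1/(7*G)/5 = -(2*G + 2*G**2)/(35*G))
g = -35 (g = -8/(-2/35 - 2/35*(-5)) = -8/(-2/35 + 2/7) = -8/8/35 = -8*35/8 = -35)
(g - 46)*(-46) = (-35 - 46)*(-46) = -81*(-46) = 3726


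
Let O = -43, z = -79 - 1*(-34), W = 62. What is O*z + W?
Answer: 1997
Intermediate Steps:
z = -45 (z = -79 + 34 = -45)
O*z + W = -43*(-45) + 62 = 1935 + 62 = 1997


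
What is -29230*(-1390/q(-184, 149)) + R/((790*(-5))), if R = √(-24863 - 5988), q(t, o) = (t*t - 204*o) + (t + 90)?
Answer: 20314850/1683 - I*√30851/3950 ≈ 12071.0 - 0.044467*I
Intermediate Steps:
q(t, o) = 90 + t + t² - 204*o (q(t, o) = (t² - 204*o) + (90 + t) = 90 + t + t² - 204*o)
R = I*√30851 (R = √(-30851) = I*√30851 ≈ 175.64*I)
-29230*(-1390/q(-184, 149)) + R/((790*(-5))) = -29230*(-1390/(90 - 184 + (-184)² - 204*149)) + (I*√30851)/((790*(-5))) = -29230*(-1390/(90 - 184 + 33856 - 30396)) + (I*√30851)/(-3950) = -29230/(3366*(-1/1390)) + (I*√30851)*(-1/3950) = -29230/(-1683/695) - I*√30851/3950 = -29230*(-695/1683) - I*√30851/3950 = 20314850/1683 - I*√30851/3950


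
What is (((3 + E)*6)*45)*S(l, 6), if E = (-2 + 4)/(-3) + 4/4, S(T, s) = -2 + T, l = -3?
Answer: -4500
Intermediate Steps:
E = 1/3 (E = 2*(-1/3) + 4*(1/4) = -2/3 + 1 = 1/3 ≈ 0.33333)
(((3 + E)*6)*45)*S(l, 6) = (((3 + 1/3)*6)*45)*(-2 - 3) = (((10/3)*6)*45)*(-5) = (20*45)*(-5) = 900*(-5) = -4500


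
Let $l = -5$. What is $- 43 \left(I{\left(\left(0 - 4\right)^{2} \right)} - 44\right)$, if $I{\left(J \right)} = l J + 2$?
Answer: $5246$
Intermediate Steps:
$I{\left(J \right)} = 2 - 5 J$ ($I{\left(J \right)} = - 5 J + 2 = 2 - 5 J$)
$- 43 \left(I{\left(\left(0 - 4\right)^{2} \right)} - 44\right) = - 43 \left(\left(2 - 5 \left(0 - 4\right)^{2}\right) - 44\right) = - 43 \left(\left(2 - 5 \left(-4\right)^{2}\right) - 44\right) = - 43 \left(\left(2 - 80\right) - 44\right) = - 43 \left(-78 - 44\right) = \left(-43\right) \left(-122\right) = 5246$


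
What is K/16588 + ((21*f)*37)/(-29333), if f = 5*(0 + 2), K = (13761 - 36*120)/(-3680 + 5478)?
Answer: -231465057627/874863295592 ≈ -0.26457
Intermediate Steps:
K = 9441/1798 (K = (13761 - 4320)/1798 = 9441*(1/1798) = 9441/1798 ≈ 5.2508)
f = 10 (f = 5*2 = 10)
K/16588 + ((21*f)*37)/(-29333) = (9441/1798)/16588 + ((21*10)*37)/(-29333) = (9441/1798)*(1/16588) + (210*37)*(-1/29333) = 9441/29825224 + 7770*(-1/29333) = 9441/29825224 - 7770/29333 = -231465057627/874863295592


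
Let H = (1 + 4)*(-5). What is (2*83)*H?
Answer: -4150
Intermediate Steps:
H = -25 (H = 5*(-5) = -25)
(2*83)*H = (2*83)*(-25) = 166*(-25) = -4150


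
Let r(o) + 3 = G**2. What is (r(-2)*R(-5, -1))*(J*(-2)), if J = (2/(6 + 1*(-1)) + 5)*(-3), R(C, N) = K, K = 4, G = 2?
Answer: 648/5 ≈ 129.60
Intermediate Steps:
R(C, N) = 4
r(o) = 1 (r(o) = -3 + 2**2 = -3 + 4 = 1)
J = -81/5 (J = (2/(6 - 1) + 5)*(-3) = (2/5 + 5)*(-3) = (27/5)*(-3) = -81/5 ≈ -16.200)
(r(-2)*R(-5, -1))*(J*(-2)) = (1*4)*(-81/5*(-2)) = 4*(162/5) = 648/5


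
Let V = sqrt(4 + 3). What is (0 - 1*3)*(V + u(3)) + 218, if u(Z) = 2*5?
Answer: 188 - 3*sqrt(7) ≈ 180.06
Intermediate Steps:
u(Z) = 10
V = sqrt(7) ≈ 2.6458
(0 - 1*3)*(V + u(3)) + 218 = (0 - 1*3)*(sqrt(7) + 10) + 218 = (0 - 3)*(10 + sqrt(7)) + 218 = -3*(10 + sqrt(7)) + 218 = (-30 - 3*sqrt(7)) + 218 = 188 - 3*sqrt(7)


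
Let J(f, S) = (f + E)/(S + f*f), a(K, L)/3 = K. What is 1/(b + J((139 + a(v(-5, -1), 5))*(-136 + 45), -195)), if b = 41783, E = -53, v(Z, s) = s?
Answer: 153165181/6399700745294 ≈ 2.3933e-5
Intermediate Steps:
a(K, L) = 3*K
J(f, S) = (-53 + f)/(S + f**2) (J(f, S) = (f - 53)/(S + f*f) = (-53 + f)/(S + f**2))
1/(b + J((139 + a(v(-5, -1), 5))*(-136 + 45), -195)) = 1/(41783 + (-53 + (139 + 3*(-1))*(-136 + 45))/(-195 + ((139 + 3*(-1))*(-136 + 45))**2)) = 1/(41783 + (-53 + (139 - 3)*(-91))/(-195 + ((139 - 3)*(-91))**2)) = 1/(41783 + (-53 + 136*(-91))/(-195 + (136*(-91))**2)) = 1/(41783 + (-53 - 12376)/(-195 + (-12376)**2)) = 1/(41783 - 12429/(-195 + 153165376)) = 1/(41783 - 12429/153165181) = 1/(6399700745294/153165181) = 153165181/6399700745294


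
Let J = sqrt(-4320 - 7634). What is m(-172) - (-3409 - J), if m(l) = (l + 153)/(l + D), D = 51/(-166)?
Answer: 97510781/28603 + I*sqrt(11954) ≈ 3409.1 + 109.33*I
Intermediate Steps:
D = -51/166 (D = 51*(-1/166) = -51/166 ≈ -0.30723)
J = I*sqrt(11954) (J = sqrt(-11954) = I*sqrt(11954) ≈ 109.33*I)
m(l) = (153 + l)/(-51/166 + l) (m(l) = (l + 153)/(l - 51/166) = (153 + l)/(-51/166 + l))
m(-172) - (-3409 - J) = 166*(153 - 172)/(-51 + 166*(-172)) - (-3409 - I*sqrt(11954)) = 166*(-19)/(-51 - 28552) - (-3409 - I*sqrt(11954)) = 166*(-19)/(-28603) + (3409 + I*sqrt(11954)) = 166*(-1/28603)*(-19) + (3409 + I*sqrt(11954)) = 3154/28603 + (3409 + I*sqrt(11954)) = 97510781/28603 + I*sqrt(11954)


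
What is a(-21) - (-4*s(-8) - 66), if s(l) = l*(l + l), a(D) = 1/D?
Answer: 12137/21 ≈ 577.95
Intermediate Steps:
s(l) = 2*l² (s(l) = l*(2*l) = 2*l²)
a(-21) - (-4*s(-8) - 66) = 1/(-21) - (-8*(-8)² - 66) = -1/21 - (-8*64 - 66) = -1/21 - (-4*128 - 66) = -1/21 - (-512 - 66) = -1/21 - 1*(-578) = -1/21 + 578 = 12137/21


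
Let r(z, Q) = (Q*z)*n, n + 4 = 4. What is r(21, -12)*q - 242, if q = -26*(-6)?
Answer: -242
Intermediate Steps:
n = 0 (n = -4 + 4 = 0)
q = 156
r(z, Q) = 0 (r(z, Q) = (Q*z)*0 = 0)
r(21, -12)*q - 242 = 0*156 - 242 = 0 - 242 = -242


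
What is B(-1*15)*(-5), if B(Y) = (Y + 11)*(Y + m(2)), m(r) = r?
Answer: -260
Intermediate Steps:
B(Y) = (2 + Y)*(11 + Y) (B(Y) = (Y + 11)*(Y + 2) = (11 + Y)*(2 + Y) = (2 + Y)*(11 + Y))
B(-1*15)*(-5) = (22 + (-1*15)² + 13*(-1*15))*(-5) = (22 + (-15)² + 13*(-15))*(-5) = (22 + 225 - 195)*(-5) = 52*(-5) = -260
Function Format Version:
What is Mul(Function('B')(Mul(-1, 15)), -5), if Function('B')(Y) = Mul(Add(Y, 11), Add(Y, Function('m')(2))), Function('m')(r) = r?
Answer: -260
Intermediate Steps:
Function('B')(Y) = Mul(Add(2, Y), Add(11, Y)) (Function('B')(Y) = Mul(Add(Y, 11), Add(Y, 2)) = Mul(Add(11, Y), Add(2, Y)) = Mul(Add(2, Y), Add(11, Y)))
Mul(Function('B')(Mul(-1, 15)), -5) = Mul(Add(22, Pow(Mul(-1, 15), 2), Mul(13, Mul(-1, 15))), -5) = Mul(Add(22, Pow(-15, 2), Mul(13, -15)), -5) = Mul(Add(22, 225, -195), -5) = Mul(52, -5) = -260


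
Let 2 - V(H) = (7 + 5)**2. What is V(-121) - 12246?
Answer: -12388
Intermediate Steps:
V(H) = -142 (V(H) = 2 - (7 + 5)**2 = 2 - 1*12**2 = 2 - 1*144 = 2 - 144 = -142)
V(-121) - 12246 = -142 - 12246 = -12388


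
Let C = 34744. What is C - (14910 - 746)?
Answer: 20580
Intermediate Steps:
C - (14910 - 746) = 34744 - (14910 - 746) = 34744 - 1*14164 = 34744 - 14164 = 20580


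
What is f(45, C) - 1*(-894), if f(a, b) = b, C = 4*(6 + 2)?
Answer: 926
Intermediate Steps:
C = 32 (C = 4*8 = 32)
f(45, C) - 1*(-894) = 32 - 1*(-894) = 32 + 894 = 926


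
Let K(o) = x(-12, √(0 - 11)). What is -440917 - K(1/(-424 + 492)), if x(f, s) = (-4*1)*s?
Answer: -440917 + 4*I*√11 ≈ -4.4092e+5 + 13.266*I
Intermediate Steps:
x(f, s) = -4*s
K(o) = -4*I*√11 (K(o) = -4*√(0 - 11) = -4*I*√11)
-440917 - K(1/(-424 + 492)) = -440917 - (-4)*I*√11 = -440917 + 4*I*√11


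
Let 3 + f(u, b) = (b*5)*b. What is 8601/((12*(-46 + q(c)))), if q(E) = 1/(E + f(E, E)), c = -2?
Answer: -43005/2756 ≈ -15.604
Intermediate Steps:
f(u, b) = -3 + 5*b² (f(u, b) = -3 + (b*5)*b = -3 + (5*b)*b = -3 + 5*b²)
q(E) = 1/(-3 + E + 5*E²) (q(E) = 1/(E + (-3 + 5*E²)) = 1/(-3 + E + 5*E²))
8601/((12*(-46 + q(c)))) = 8601/((12*(-46 + 1/(-3 - 2 + 5*(-2)²)))) = 8601/((12*(-46 + 1/(-3 - 2 + 5*4)))) = 8601/((12*(-46 + 1/(-3 - 2 + 20)))) = 8601/((12*(-46 + 1/15))) = 8601/((12*(-689/15))) = 8601/(-2756/5) = 8601*(-5/2756) = -43005/2756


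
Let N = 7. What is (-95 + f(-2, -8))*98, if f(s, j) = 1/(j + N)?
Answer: -9408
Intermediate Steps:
f(s, j) = 1/(7 + j) (f(s, j) = 1/(j + 7) = 1/(7 + j))
(-95 + f(-2, -8))*98 = (-95 + 1/(7 - 8))*98 = (-95 + 1/(-1))*98 = (-95 - 1)*98 = -96*98 = -9408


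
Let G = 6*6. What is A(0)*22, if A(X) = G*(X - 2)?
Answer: -1584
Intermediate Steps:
G = 36
A(X) = -72 + 36*X (A(X) = 36*(X - 2) = 36*(-2 + X) = -72 + 36*X)
A(0)*22 = (-72 + 36*0)*22 = (-72 + 0)*22 = -72*22 = -1584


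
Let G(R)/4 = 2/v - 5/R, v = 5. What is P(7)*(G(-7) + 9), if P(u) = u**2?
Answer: 3297/5 ≈ 659.40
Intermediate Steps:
G(R) = 8/5 - 20/R (G(R) = 4*(2/5 - 5/R) = 8/5 - 20/R)
P(7)*(G(-7) + 9) = 7**2*((8/5 - 20/(-7)) + 9) = 49*((8/5 - 20*(-1/7)) + 9) = 49*((8/5 + 20/7) + 9) = 49*(156/35 + 9) = 49*(471/35) = 3297/5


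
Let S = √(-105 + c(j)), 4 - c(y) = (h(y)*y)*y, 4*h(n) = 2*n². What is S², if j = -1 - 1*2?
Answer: -283/2 ≈ -141.50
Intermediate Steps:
j = -3 (j = -1 - 2 = -3)
h(n) = n²/2 (h(n) = (2*n²)/4 = n²/2)
c(y) = 4 - y⁴/2 (c(y) = 4 - (y²/2)*y*y = 4 - y³/2*y = 4 - y⁴/2)
S = I*√566/2 (S = √(-105 + (4 - ½*(-3)⁴)) = √(-105 + (4 - ½*81)) = √(-105 + (4 - 81/2)) = √(-105 - 73/2) = √(-283/2) = I*√566/2 ≈ 11.895*I)
S² = (I*√566/2)² = -283/2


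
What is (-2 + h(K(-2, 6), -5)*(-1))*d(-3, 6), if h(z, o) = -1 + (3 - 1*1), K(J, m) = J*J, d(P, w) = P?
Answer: 9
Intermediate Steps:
K(J, m) = J**2
h(z, o) = 1 (h(z, o) = -1 + (3 - 1) = -1 + 2 = 1)
(-2 + h(K(-2, 6), -5)*(-1))*d(-3, 6) = (-2 + 1*(-1))*(-3) = (-2 - 1)*(-3) = -3*(-3) = 9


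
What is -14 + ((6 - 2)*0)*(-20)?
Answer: -14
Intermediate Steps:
-14 + ((6 - 2)*0)*(-20) = -14 + (4*0)*(-20) = -14 + 0*(-20) = -14 + 0 = -14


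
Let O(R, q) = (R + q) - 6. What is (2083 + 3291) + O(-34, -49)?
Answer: 5285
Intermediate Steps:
O(R, q) = -6 + R + q
(2083 + 3291) + O(-34, -49) = (2083 + 3291) + (-6 - 34 - 49) = 5374 - 89 = 5285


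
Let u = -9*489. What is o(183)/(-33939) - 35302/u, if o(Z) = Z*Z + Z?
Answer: 12962026/1844019 ≈ 7.0292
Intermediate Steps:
u = -4401
o(Z) = Z + Z² (o(Z) = Z² + Z = Z + Z²)
o(183)/(-33939) - 35302/u = (183*(1 + 183))/(-33939) - 35302/(-4401) = (183*184)*(-1/33939) - 35302*(-1/4401) = 33672*(-1/33939) + 35302/4401 = -11224/11313 + 35302/4401 = 12962026/1844019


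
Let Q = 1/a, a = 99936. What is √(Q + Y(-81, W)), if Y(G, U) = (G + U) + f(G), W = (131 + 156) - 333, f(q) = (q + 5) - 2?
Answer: I*√14217894026/8328 ≈ 14.318*I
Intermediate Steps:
f(q) = 3 + q (f(q) = (5 + q) - 2 = 3 + q)
W = -46 (W = 287 - 333 = -46)
Q = 1/99936 ≈ 1.0006e-5
Y(G, U) = 3 + U + 2*G (Y(G, U) = (G + U) + (3 + G) = 3 + U + 2*G)
√(Q + Y(-81, W)) = √(1/99936 + (3 - 46 + 2*(-81))) = √(1/99936 + (3 - 46 - 162)) = √(1/99936 - 205) = √(-20486879/99936) = I*√14217894026/8328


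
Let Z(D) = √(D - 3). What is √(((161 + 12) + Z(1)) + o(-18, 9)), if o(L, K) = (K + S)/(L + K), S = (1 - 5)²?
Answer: √(1532 + 9*I*√2)/3 ≈ 13.047 + 0.054197*I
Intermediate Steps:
S = 16 (S = (-4)² = 16)
o(L, K) = (16 + K)/(K + L) (o(L, K) = (K + 16)/(L + K) = (16 + K)/(K + L))
Z(D) = √(-3 + D)
√(((161 + 12) + Z(1)) + o(-18, 9)) = √(((161 + 12) + √(-3 + 1)) + (16 + 9)/(9 - 18)) = √((173 + √(-2)) + 25/(-9)) = √((173 + I*√2) - ⅑*25) = √((173 + I*√2) - 25/9) = √(1532/9 + I*√2)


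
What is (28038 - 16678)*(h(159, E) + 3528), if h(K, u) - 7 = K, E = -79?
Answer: 41963840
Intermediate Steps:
h(K, u) = 7 + K
(28038 - 16678)*(h(159, E) + 3528) = (28038 - 16678)*((7 + 159) + 3528) = 11360*(166 + 3528) = 11360*3694 = 41963840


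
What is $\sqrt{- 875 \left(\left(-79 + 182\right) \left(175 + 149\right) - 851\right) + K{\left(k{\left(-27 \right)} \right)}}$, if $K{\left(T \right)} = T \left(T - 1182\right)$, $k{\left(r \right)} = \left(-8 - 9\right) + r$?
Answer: $i \sqrt{28401931} \approx 5329.3 i$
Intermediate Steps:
$k{\left(r \right)} = -17 + r$
$K{\left(T \right)} = T \left(-1182 + T\right)$
$\sqrt{- 875 \left(\left(-79 + 182\right) \left(175 + 149\right) - 851\right) + K{\left(k{\left(-27 \right)} \right)}} = \sqrt{- 875 \left(\left(-79 + 182\right) \left(175 + 149\right) - 851\right) + \left(-17 - 27\right) \left(-1182 - 44\right)} = \sqrt{- 875 \left(103 \cdot 324 - 851\right) - 44 \left(-1182 - 44\right)} = \sqrt{- 875 \left(33372 - 851\right) - -53944} = \sqrt{\left(-875\right) 32521 + 53944} = \sqrt{-28455875 + 53944} = \sqrt{-28401931} = i \sqrt{28401931}$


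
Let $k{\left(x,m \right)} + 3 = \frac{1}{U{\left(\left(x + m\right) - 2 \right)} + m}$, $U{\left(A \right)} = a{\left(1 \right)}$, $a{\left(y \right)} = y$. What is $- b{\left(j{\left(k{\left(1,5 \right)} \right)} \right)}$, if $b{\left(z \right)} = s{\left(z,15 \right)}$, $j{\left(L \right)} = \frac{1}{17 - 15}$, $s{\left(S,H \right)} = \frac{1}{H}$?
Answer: $- \frac{1}{15} \approx -0.066667$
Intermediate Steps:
$U{\left(A \right)} = 1$
$k{\left(x,m \right)} = -3 + \frac{1}{1 + m}$
$j{\left(L \right)} = \frac{1}{2}$
$b{\left(z \right)} = \frac{1}{15}$
$- b{\left(j{\left(k{\left(1,5 \right)} \right)} \right)} = \left(-1\right) \frac{1}{15} = - \frac{1}{15}$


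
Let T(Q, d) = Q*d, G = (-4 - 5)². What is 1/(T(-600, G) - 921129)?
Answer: -1/969729 ≈ -1.0312e-6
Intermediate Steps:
G = 81 (G = (-9)² = 81)
1/(T(-600, G) - 921129) = 1/(-600*81 - 921129) = 1/(-48600 - 921129) = 1/(-969729) = -1/969729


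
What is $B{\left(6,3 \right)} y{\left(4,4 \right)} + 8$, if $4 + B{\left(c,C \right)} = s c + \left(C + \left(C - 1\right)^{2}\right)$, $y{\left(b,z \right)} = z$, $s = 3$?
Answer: $92$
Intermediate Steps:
$B{\left(c,C \right)} = -4 + C + \left(-1 + C\right)^{2} + 3 c$ ($B{\left(c,C \right)} = -4 + \left(3 c + \left(C + \left(C - 1\right)^{2}\right)\right) = -4 + \left(3 c + \left(C + \left(-1 + C\right)^{2}\right)\right) = -4 + \left(C + \left(-1 + C\right)^{2} + 3 c\right) = -4 + C + \left(-1 + C\right)^{2} + 3 c$)
$B{\left(6,3 \right)} y{\left(4,4 \right)} + 8 = \left(-3 + 3^{2} - 3 + 3 \cdot 6\right) 4 + 8 = \left(-3 + 9 - 3 + 18\right) 4 + 8 = 21 \cdot 4 + 8 = 84 + 8 = 92$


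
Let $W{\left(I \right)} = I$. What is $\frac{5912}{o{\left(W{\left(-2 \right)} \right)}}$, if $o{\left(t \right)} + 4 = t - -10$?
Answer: $1478$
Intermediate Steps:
$o{\left(t \right)} = 6 + t$ ($o{\left(t \right)} = -4 + \left(t - -10\right) = -4 + \left(t + 10\right) = -4 + \left(10 + t\right) = 6 + t$)
$\frac{5912}{o{\left(W{\left(-2 \right)} \right)}} = \frac{5912}{6 - 2} = \frac{5912}{4} = 5912 \cdot \frac{1}{4} = 1478$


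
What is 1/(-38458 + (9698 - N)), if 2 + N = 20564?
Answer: -1/49322 ≈ -2.0275e-5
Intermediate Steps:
N = 20562 (N = -2 + 20564 = 20562)
1/(-38458 + (9698 - N)) = 1/(-38458 + (9698 - 1*20562)) = 1/(-38458 + (9698 - 20562)) = 1/(-38458 - 10864) = 1/(-49322) = -1/49322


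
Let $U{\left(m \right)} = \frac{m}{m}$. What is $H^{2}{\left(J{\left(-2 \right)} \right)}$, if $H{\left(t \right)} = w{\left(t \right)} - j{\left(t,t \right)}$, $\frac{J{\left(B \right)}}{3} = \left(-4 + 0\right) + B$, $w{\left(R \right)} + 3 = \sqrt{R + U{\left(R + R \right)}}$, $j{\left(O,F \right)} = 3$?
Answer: $\left(6 - i \sqrt{17}\right)^{2} \approx 19.0 - 49.477 i$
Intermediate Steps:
$U{\left(m \right)} = 1$
$w{\left(R \right)} = -3 + \sqrt{1 + R}$ ($w{\left(R \right)} = -3 + \sqrt{R + 1} = -3 + \sqrt{1 + R}$)
$J{\left(B \right)} = -12 + 3 B$ ($J{\left(B \right)} = 3 \left(\left(-4 + 0\right) + B\right) = 3 \left(-4 + B\right) = -12 + 3 B$)
$H{\left(t \right)} = -6 + \sqrt{1 + t}$ ($H{\left(t \right)} = \left(-3 + \sqrt{1 + t}\right) - 3 = -6 + \sqrt{1 + t}$)
$H^{2}{\left(J{\left(-2 \right)} \right)} = \left(-6 + \sqrt{1 + \left(-12 + 3 \left(-2\right)\right)}\right)^{2} = \left(-6 + \sqrt{1 - 18}\right)^{2} = \left(-6 + \sqrt{-17}\right)^{2} = \left(-6 + i \sqrt{17}\right)^{2}$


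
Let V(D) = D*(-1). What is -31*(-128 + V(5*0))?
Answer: 3968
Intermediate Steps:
V(D) = -D
-31*(-128 + V(5*0)) = -31*(-128 - 5*0) = -31*(-128 - 1*0) = -31*(-128 + 0) = -31*(-128) = 3968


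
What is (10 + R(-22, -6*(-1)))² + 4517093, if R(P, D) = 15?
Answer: 4517718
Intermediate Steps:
(10 + R(-22, -6*(-1)))² + 4517093 = (10 + 15)² + 4517093 = 25² + 4517093 = 625 + 4517093 = 4517718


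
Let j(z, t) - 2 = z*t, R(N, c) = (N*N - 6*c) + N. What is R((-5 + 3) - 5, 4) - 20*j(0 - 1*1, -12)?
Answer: -262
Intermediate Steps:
R(N, c) = N + N² - 6*c (R(N, c) = (N² - 6*c) + N = N + N² - 6*c)
j(z, t) = 2 + t*z (j(z, t) = 2 + z*t = 2 + t*z)
R((-5 + 3) - 5, 4) - 20*j(0 - 1*1, -12) = (((-5 + 3) - 5) + ((-5 + 3) - 5)² - 6*4) - 20*(2 - 12*(0 - 1*1)) = ((-2 - 5) + (-2 - 5)² - 24) - 20*(2 - 12*(0 - 1)) = (-7 + (-7)² - 24) - 20*(2 - 12*(-1)) = (-7 + 49 - 24) - 20*(2 + 12) = 18 - 20*14 = 18 - 280 = -262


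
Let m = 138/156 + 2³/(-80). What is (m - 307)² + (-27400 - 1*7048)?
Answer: 250626416/4225 ≈ 59320.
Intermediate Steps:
m = 51/65 (m = 138*(1/156) + 8*(-1/80) = 23/26 - ⅒ = 51/65 ≈ 0.78462)
(m - 307)² + (-27400 - 1*7048) = (51/65 - 307)² + (-27400 - 1*7048) = (-19904/65)² + (-27400 - 7048) = 396169216/4225 - 34448 = 250626416/4225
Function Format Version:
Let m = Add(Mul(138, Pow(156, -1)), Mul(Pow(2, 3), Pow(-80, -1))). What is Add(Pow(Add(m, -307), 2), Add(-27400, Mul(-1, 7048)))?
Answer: Rational(250626416, 4225) ≈ 59320.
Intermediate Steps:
m = Rational(51, 65) (m = Add(Mul(138, Rational(1, 156)), Mul(8, Rational(-1, 80))) = Add(Rational(23, 26), Rational(-1, 10)) = Rational(51, 65) ≈ 0.78462)
Add(Pow(Add(m, -307), 2), Add(-27400, Mul(-1, 7048))) = Add(Pow(Add(Rational(51, 65), -307), 2), Add(-27400, Mul(-1, 7048))) = Add(Pow(Rational(-19904, 65), 2), Add(-27400, -7048)) = Add(Rational(396169216, 4225), -34448) = Rational(250626416, 4225)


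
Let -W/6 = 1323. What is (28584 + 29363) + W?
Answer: 50009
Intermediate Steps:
W = -7938 (W = -6*1323 = -7938)
(28584 + 29363) + W = (28584 + 29363) - 7938 = 57947 - 7938 = 50009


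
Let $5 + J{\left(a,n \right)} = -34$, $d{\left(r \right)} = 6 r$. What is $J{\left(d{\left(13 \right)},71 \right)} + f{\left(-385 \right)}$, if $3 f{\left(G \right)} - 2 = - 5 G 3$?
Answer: $\frac{5660}{3} \approx 1886.7$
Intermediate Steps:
$f{\left(G \right)} = \frac{2}{3} - 5 G$ ($f{\left(G \right)} = \frac{2}{3} + \frac{- 5 G 3}{3} = \frac{2}{3} + \frac{\left(-15\right) G}{3} = \frac{2}{3} - 5 G$)
$J{\left(a,n \right)} = -39$ ($J{\left(a,n \right)} = -5 - 34 = -39$)
$J{\left(d{\left(13 \right)},71 \right)} + f{\left(-385 \right)} = -39 + \left(\frac{2}{3} - -1925\right) = -39 + \left(\frac{2}{3} + 1925\right) = -39 + \frac{5777}{3} = \frac{5660}{3}$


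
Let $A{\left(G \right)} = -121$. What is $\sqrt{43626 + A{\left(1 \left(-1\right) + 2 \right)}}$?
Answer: $\sqrt{43505} \approx 208.58$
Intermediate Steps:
$\sqrt{43626 + A{\left(1 \left(-1\right) + 2 \right)}} = \sqrt{43626 - 121} = \sqrt{43505}$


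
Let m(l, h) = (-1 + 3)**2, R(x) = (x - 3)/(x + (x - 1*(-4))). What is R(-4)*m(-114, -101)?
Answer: 7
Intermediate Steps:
R(x) = (-3 + x)/(4 + 2*x) (R(x) = (-3 + x)/(x + (x + 4)) = (-3 + x)/(x + (4 + x)) = (-3 + x)/(4 + 2*x))
m(l, h) = 4 (m(l, h) = 2**2 = 4)
R(-4)*m(-114, -101) = ((-3 - 4)/(2*(2 - 4)))*4 = ((1/2)*(-7)/(-2))*4 = ((1/2)*(-1/2)*(-7))*4 = (7/4)*4 = 7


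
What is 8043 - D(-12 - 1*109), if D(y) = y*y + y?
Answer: -6477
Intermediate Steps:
D(y) = y + y² (D(y) = y² + y = y + y²)
8043 - D(-12 - 1*109) = 8043 - (-12 - 1*109)*(1 + (-12 - 1*109)) = 8043 - (-12 - 109)*(1 + (-12 - 109)) = 8043 - (-121)*(1 - 121) = 8043 - (-121)*(-120) = 8043 - 1*14520 = 8043 - 14520 = -6477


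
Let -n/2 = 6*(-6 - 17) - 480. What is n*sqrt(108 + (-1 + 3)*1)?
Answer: 1236*sqrt(110) ≈ 12963.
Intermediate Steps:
n = 1236 (n = -2*(6*(-6 - 17) - 480) = -2*(6*(-23) - 480) = -2*(-138 - 480) = -2*(-618) = 1236)
n*sqrt(108 + (-1 + 3)*1) = 1236*sqrt(108 + (-1 + 3)*1) = 1236*sqrt(108 + 2*1) = 1236*sqrt(108 + 2) = 1236*sqrt(110)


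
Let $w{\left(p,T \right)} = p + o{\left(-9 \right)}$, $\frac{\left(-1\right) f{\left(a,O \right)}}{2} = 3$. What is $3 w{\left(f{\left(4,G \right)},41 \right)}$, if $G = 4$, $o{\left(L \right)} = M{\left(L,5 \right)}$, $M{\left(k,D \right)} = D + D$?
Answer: $12$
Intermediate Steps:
$M{\left(k,D \right)} = 2 D$
$o{\left(L \right)} = 10$ ($o{\left(L \right)} = 2 \cdot 5 = 10$)
$f{\left(a,O \right)} = -6$ ($f{\left(a,O \right)} = \left(-2\right) 3 = -6$)
$w{\left(p,T \right)} = 10 + p$ ($w{\left(p,T \right)} = p + 10 = 10 + p$)
$3 w{\left(f{\left(4,G \right)},41 \right)} = 3 \left(10 - 6\right) = 3 \cdot 4 = 12$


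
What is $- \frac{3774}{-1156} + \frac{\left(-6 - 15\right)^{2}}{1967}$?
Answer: $\frac{33333}{9554} \approx 3.4889$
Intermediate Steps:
$- \frac{3774}{-1156} + \frac{\left(-6 - 15\right)^{2}}{1967} = \left(-3774\right) \left(- \frac{1}{1156}\right) + \left(-21\right)^{2} \cdot \frac{1}{1967} = \frac{111}{34} + 441 \cdot \frac{1}{1967} = \frac{111}{34} + \frac{63}{281} = \frac{33333}{9554}$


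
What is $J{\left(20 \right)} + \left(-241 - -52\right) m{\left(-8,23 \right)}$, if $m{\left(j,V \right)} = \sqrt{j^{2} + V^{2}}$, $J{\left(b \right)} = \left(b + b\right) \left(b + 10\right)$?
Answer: $1200 - 189 \sqrt{593} \approx -3402.4$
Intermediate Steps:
$J{\left(b \right)} = 2 b \left(10 + b\right)$
$m{\left(j,V \right)} = \sqrt{V^{2} + j^{2}}$
$J{\left(20 \right)} + \left(-241 - -52\right) m{\left(-8,23 \right)} = 2 \cdot 20 \left(10 + 20\right) + \left(-241 - -52\right) \sqrt{23^{2} + \left(-8\right)^{2}} = 2 \cdot 20 \cdot 30 + \left(-241 + 52\right) \sqrt{529 + 64} = 1200 - 189 \sqrt{593}$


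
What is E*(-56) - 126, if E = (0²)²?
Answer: -126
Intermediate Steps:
E = 0 (E = 0² = 0)
E*(-56) - 126 = 0*(-56) - 126 = 0 - 126 = -126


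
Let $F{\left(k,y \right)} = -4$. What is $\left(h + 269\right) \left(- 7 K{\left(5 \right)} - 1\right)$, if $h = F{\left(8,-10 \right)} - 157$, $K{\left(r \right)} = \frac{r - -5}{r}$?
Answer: $-1620$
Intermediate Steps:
$K{\left(r \right)} = \frac{5 + r}{r}$ ($K{\left(r \right)} = \frac{r + 5}{r} = \frac{5 + r}{r}$)
$h = -161$ ($h = -4 - 157 = -161$)
$\left(h + 269\right) \left(- 7 K{\left(5 \right)} - 1\right) = \left(-161 + 269\right) \left(- 7 \frac{5 + 5}{5} - 1\right) = 108 \left(- 7 \cdot \frac{1}{5} \cdot 10 - 1\right) = 108 \left(\left(-7\right) 2 - 1\right) = 108 \left(-14 - 1\right) = 108 \left(-15\right) = -1620$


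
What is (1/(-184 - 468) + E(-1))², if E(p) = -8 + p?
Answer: 34445161/425104 ≈ 81.028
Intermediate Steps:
(1/(-184 - 468) + E(-1))² = (1/(-184 - 468) + (-8 - 1))² = (1/(-652) - 9)² = (-1/652 - 9)² = (-5869/652)² = 34445161/425104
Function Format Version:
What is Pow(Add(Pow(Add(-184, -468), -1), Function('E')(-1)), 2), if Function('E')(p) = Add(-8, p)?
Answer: Rational(34445161, 425104) ≈ 81.028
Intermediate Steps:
Pow(Add(Pow(Add(-184, -468), -1), Function('E')(-1)), 2) = Pow(Add(Pow(Add(-184, -468), -1), Add(-8, -1)), 2) = Pow(Add(Pow(-652, -1), -9), 2) = Pow(Add(Rational(-1, 652), -9), 2) = Pow(Rational(-5869, 652), 2) = Rational(34445161, 425104)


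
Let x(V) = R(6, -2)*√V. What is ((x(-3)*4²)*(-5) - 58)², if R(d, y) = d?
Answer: -687836 + 55680*I*√3 ≈ -6.8784e+5 + 96441.0*I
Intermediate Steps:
x(V) = 6*√V
((x(-3)*4²)*(-5) - 58)² = (((6*√(-3))*4²)*(-5) - 58)² = (((6*(I*√3))*16)*(-5) - 58)² = (((6*I*√3)*16)*(-5) - 58)² = ((96*I*√3)*(-5) - 58)² = (-480*I*√3 - 58)² = (-58 - 480*I*√3)²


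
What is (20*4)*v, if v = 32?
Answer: 2560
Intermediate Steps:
(20*4)*v = (20*4)*32 = 80*32 = 2560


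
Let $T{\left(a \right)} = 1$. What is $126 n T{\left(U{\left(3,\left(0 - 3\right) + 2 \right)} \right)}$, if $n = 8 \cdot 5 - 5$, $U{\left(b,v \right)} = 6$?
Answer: $4410$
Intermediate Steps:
$n = 35$ ($n = 40 - 5 = 35$)
$126 n T{\left(U{\left(3,\left(0 - 3\right) + 2 \right)} \right)} = 126 \cdot 35 \cdot 1 = 4410 \cdot 1 = 4410$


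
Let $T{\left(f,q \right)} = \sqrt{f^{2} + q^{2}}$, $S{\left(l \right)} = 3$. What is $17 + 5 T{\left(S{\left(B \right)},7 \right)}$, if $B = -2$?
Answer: $17 + 5 \sqrt{58} \approx 55.079$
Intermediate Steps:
$17 + 5 T{\left(S{\left(B \right)},7 \right)} = 17 + 5 \sqrt{3^{2} + 7^{2}} = 17 + 5 \sqrt{9 + 49} = 17 + 5 \sqrt{58}$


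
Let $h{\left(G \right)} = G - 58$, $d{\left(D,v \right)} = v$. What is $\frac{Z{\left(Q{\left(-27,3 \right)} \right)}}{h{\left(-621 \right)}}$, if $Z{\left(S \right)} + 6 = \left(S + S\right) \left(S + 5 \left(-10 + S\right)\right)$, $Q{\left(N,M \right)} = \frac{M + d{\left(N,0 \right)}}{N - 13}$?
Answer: $- \frac{627}{271600} \approx -0.0023085$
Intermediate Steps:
$h{\left(G \right)} = -58 + G$ ($h{\left(G \right)} = G - 58 = -58 + G$)
$Q{\left(N,M \right)} = \frac{M}{-13 + N}$ ($Q{\left(N,M \right)} = \frac{M + 0}{N - 13} = \frac{M}{-13 + N}$)
$Z{\left(S \right)} = -6 + 2 S \left(-50 + 6 S\right)$ ($Z{\left(S \right)} = -6 + \left(S + S\right) \left(S + 5 \left(-10 + S\right)\right) = -6 + 2 S \left(S + \left(-50 + 5 S\right)\right) = -6 + 2 S \left(-50 + 6 S\right)$)
$\frac{Z{\left(Q{\left(-27,3 \right)} \right)}}{h{\left(-621 \right)}} = \frac{-6 - 100 \frac{3}{-13 - 27} + 12 \left(\frac{3}{-13 - 27}\right)^{2}}{-58 - 621} = \frac{-6 - 100 \frac{3}{-40} + 12 \left(\frac{3}{-40}\right)^{2}}{-679} = \left(-6 - 100 \cdot 3 \left(- \frac{1}{40}\right) + 12 \left(3 \left(- \frac{1}{40}\right)\right)^{2}\right) \left(- \frac{1}{679}\right) = \left(-6 - - \frac{15}{2} + 12 \left(- \frac{3}{40}\right)^{2}\right) \left(- \frac{1}{679}\right) = \left(-6 + \frac{15}{2} + 12 \cdot \frac{9}{1600}\right) \left(- \frac{1}{679}\right) = \left(-6 + \frac{15}{2} + \frac{27}{400}\right) \left(- \frac{1}{679}\right) = \frac{627}{400} \left(- \frac{1}{679}\right) = - \frac{627}{271600}$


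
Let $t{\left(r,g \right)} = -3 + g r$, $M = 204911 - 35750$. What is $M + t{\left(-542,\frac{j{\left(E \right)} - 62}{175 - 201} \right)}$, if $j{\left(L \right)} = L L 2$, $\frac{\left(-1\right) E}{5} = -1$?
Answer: $\frac{2195802}{13} \approx 1.6891 \cdot 10^{5}$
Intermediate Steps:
$E = 5$ ($E = \left(-5\right) \left(-1\right) = 5$)
$j{\left(L \right)} = 2 L^{2}$ ($j{\left(L \right)} = L^{2} \cdot 2 = 2 L^{2}$)
$M = 169161$ ($M = 204911 - 35750 = 169161$)
$M + t{\left(-542,\frac{j{\left(E \right)} - 62}{175 - 201} \right)} = 169161 + \left(-3 + \frac{2 \cdot 5^{2} - 62}{175 - 201} \left(-542\right)\right) = 169161 + \left(-3 + \frac{2 \cdot 25 - 62}{-26} \left(-542\right)\right) = 169161 + \left(-3 + \left(50 - 62\right) \left(- \frac{1}{26}\right) \left(-542\right)\right) = 169161 + \left(-3 + \left(-12\right) \left(- \frac{1}{26}\right) \left(-542\right)\right) = 169161 + \left(-3 + \frac{6}{13} \left(-542\right)\right) = 169161 - \frac{3291}{13} = \frac{2195802}{13}$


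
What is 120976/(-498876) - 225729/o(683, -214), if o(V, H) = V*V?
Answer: -42261188467/58180041591 ≈ -0.72639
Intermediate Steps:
o(V, H) = V²
120976/(-498876) - 225729/o(683, -214) = 120976/(-498876) - 225729/(683²) = 120976*(-1/498876) - 225729/466489 = -30244/124719 - 225729*1/466489 = -30244/124719 - 225729/466489 = -42261188467/58180041591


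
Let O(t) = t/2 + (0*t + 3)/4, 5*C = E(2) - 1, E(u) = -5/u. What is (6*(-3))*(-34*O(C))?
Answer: 1224/5 ≈ 244.80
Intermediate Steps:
C = -7/10 (C = (-5/2 - 1)/5 = (⅕)*(-7/2) = -7/10 ≈ -0.70000)
O(t) = ¾ + t/2 (O(t) = t*(½) + (0 + 3)*(¼) = t/2 + 3*(¼) = t/2 + ¾ = ¾ + t/2)
(6*(-3))*(-34*O(C)) = (6*(-3))*(-34*(¾ + (½)*(-7/10))) = -(-612)*(¾ - 7/20) = -(-612)*2/5 = -18*(-68/5) = 1224/5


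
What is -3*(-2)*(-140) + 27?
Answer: -813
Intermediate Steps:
-3*(-2)*(-140) + 27 = 6*(-140) + 27 = -840 + 27 = -813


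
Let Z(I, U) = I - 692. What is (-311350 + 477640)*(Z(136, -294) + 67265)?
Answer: 11093039610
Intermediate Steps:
Z(I, U) = -692 + I
(-311350 + 477640)*(Z(136, -294) + 67265) = (-311350 + 477640)*((-692 + 136) + 67265) = 166290*(-556 + 67265) = 166290*66709 = 11093039610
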